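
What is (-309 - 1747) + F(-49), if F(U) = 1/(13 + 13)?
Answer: -53455/26 ≈ -2056.0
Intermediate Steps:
F(U) = 1/26
(-309 - 1747) + F(-49) = (-309 - 1747) + 1/26 = -2056 + 1/26 = -53455/26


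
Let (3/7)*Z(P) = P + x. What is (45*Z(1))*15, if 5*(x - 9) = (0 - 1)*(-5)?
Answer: 17325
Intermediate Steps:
x = 10 (x = 9 + ((0 - 1)*(-5))/5 = 9 + (-1*(-5))/5 = 9 + (⅕)*5 = 9 + 1 = 10)
Z(P) = 70/3 + 7*P/3 (Z(P) = 7*(P + 10)/3 = 7*(10 + P)/3 = 70/3 + 7*P/3)
(45*Z(1))*15 = (45*(70/3 + (7/3)*1))*15 = (45*(70/3 + 7/3))*15 = (45*(77/3))*15 = 1155*15 = 17325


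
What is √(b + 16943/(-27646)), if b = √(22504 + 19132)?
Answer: √(-468406178 + 1528602632*√10409)/27646 ≈ 14.263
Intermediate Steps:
b = 2*√10409 (b = √41636 = 2*√10409 ≈ 204.05)
√(b + 16943/(-27646)) = √(2*√10409 + 16943/(-27646)) = √(2*√10409 + 16943*(-1/27646)) = √(2*√10409 - 16943/27646) = √(-16943/27646 + 2*√10409)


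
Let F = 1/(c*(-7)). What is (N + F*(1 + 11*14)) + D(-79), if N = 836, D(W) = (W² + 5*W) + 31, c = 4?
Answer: 187809/28 ≈ 6707.5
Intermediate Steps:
D(W) = 31 + W² + 5*W
F = -1/28 (F = 1/(4*(-7)) = 1/(-28) = -1/28 ≈ -0.035714)
(N + F*(1 + 11*14)) + D(-79) = (836 - (1 + 11*14)/28) + (31 + (-79)² + 5*(-79)) = (836 - (1 + 154)/28) + (31 + 6241 - 395) = (836 - 1/28*155) + 5877 = (836 - 155/28) + 5877 = 23253/28 + 5877 = 187809/28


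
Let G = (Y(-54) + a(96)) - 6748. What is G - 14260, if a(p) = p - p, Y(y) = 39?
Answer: -20969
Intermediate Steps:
a(p) = 0
G = -6709 (G = (39 + 0) - 6748 = 39 - 6748 = -6709)
G - 14260 = -6709 - 14260 = -20969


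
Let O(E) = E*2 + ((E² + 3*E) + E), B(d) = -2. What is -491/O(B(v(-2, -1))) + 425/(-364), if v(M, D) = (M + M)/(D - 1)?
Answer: 43831/728 ≈ 60.207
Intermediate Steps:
v(M, D) = 2*M/(-1 + D) (v(M, D) = (2*M)/(-1 + D) = 2*M/(-1 + D))
O(E) = E² + 6*E (O(E) = 2*E + (E² + 4*E) = E² + 6*E)
-491/O(B(v(-2, -1))) + 425/(-364) = -491*(-1/(2*(6 - 2))) + 425/(-364) = -491/((-2*4)) + 425*(-1/364) = -491/(-8) - 425/364 = -491*(-⅛) - 425/364 = 491/8 - 425/364 = 43831/728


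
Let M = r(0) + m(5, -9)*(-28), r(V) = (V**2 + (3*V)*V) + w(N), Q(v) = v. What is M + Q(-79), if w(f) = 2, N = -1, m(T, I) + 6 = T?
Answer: -49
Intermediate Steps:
m(T, I) = -6 + T
r(V) = 2 + 4*V**2 (r(V) = (V**2 + (3*V)*V) + 2 = (V**2 + 3*V**2) + 2 = 4*V**2 + 2 = 2 + 4*V**2)
M = 30 (M = (2 + 4*0**2) + (-6 + 5)*(-28) = (2 + 4*0) - 1*(-28) = (2 + 0) + 28 = 2 + 28 = 30)
M + Q(-79) = 30 - 79 = -49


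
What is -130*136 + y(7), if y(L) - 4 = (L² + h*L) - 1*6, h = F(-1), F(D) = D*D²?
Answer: -17640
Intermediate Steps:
F(D) = D³
h = -1 (h = (-1)³ = -1)
y(L) = -2 + L² - L (y(L) = 4 + ((L² - L) - 1*6) = 4 + ((L² - L) - 6) = 4 + (-6 + L² - L) = -2 + L² - L)
-130*136 + y(7) = -130*136 + (-2 + 7² - 1*7) = -17680 + (-2 + 49 - 7) = -17680 + 40 = -17640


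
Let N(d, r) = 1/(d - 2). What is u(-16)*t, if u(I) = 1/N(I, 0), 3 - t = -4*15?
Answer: -1134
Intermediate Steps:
N(d, r) = 1/(-2 + d)
t = 63 (t = 3 - (-4)*15 = 3 - 1*(-60) = 3 + 60 = 63)
u(I) = -2 + I (u(I) = 1/(1/(-2 + I)) = -2 + I)
u(-16)*t = (-2 - 16)*63 = -18*63 = -1134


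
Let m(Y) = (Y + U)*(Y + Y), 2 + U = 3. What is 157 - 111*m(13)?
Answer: -40247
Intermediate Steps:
U = 1 (U = -2 + 3 = 1)
m(Y) = 2*Y*(1 + Y) (m(Y) = (Y + 1)*(Y + Y) = (1 + Y)*(2*Y) = 2*Y*(1 + Y))
157 - 111*m(13) = 157 - 222*13*(1 + 13) = 157 - 222*13*14 = 157 - 111*364 = 157 - 40404 = -40247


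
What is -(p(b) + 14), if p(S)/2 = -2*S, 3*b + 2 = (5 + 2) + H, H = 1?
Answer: -6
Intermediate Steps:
b = 2 (b = -⅔ + ((5 + 2) + 1)/3 = -⅔ + (7 + 1)/3 = -⅔ + (⅓)*8 = -⅔ + 8/3 = 2)
p(S) = -4*S (p(S) = 2*(-2*S) = -4*S)
-(p(b) + 14) = -(-4*2 + 14) = -(-8 + 14) = -1*6 = -6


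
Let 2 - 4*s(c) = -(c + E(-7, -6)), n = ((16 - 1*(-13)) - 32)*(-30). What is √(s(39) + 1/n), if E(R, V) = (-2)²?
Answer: √10135/30 ≈ 3.3558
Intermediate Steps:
E(R, V) = 4
n = 90 (n = ((16 + 13) - 32)*(-30) = (29 - 32)*(-30) = -3*(-30) = 90)
s(c) = 3/2 + c/4 (s(c) = ½ - (-1)*(c + 4)/4 = ½ - (-1)*(4 + c)/4 = ½ - (-4 - c)/4 = ½ + (1 + c/4) = 3/2 + c/4)
√(s(39) + 1/n) = √((3/2 + (¼)*39) + 1/90) = √((3/2 + 39/4) + 1/90) = √(45/4 + 1/90) = √(2027/180) = √10135/30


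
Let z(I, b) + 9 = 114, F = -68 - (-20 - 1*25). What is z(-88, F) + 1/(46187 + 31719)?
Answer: 8180131/77906 ≈ 105.00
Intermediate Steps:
F = -23 (F = -68 - (-20 - 25) = -68 - 1*(-45) = -68 + 45 = -23)
z(I, b) = 105 (z(I, b) = -9 + 114 = 105)
z(-88, F) + 1/(46187 + 31719) = 105 + 1/(46187 + 31719) = 105 + 1/77906 = 8180131/77906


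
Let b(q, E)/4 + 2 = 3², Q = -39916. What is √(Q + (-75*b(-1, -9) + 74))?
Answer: I*√41942 ≈ 204.8*I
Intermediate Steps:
b(q, E) = 28 (b(q, E) = -8 + 4*3² = -8 + 4*9 = -8 + 36 = 28)
√(Q + (-75*b(-1, -9) + 74)) = √(-39916 + (-75*28 + 74)) = √(-39916 + (-2100 + 74)) = √(-39916 - 2026) = √(-41942) = I*√41942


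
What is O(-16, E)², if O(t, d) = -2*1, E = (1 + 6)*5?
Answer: 4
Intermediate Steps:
E = 35 (E = 7*5 = 35)
O(t, d) = -2
O(-16, E)² = (-2)² = 4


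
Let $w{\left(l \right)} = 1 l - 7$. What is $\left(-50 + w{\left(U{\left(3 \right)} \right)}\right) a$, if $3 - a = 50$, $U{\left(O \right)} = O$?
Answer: $2538$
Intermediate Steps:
$w{\left(l \right)} = -7 + l$ ($w{\left(l \right)} = l - 7 = -7 + l$)
$a = -47$ ($a = 3 - 50 = -47$)
$\left(-50 + w{\left(U{\left(3 \right)} \right)}\right) a = \left(-50 + \left(-7 + 3\right)\right) \left(-47\right) = \left(-50 - 4\right) \left(-47\right) = \left(-54\right) \left(-47\right) = 2538$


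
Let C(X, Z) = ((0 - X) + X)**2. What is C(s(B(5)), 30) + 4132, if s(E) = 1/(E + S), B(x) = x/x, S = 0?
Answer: 4132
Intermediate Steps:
B(x) = 1
s(E) = 1/E (s(E) = 1/(E + 0) = 1/E)
C(X, Z) = 0 (C(X, Z) = (-X + X)**2 = 0**2 = 0)
C(s(B(5)), 30) + 4132 = 0 + 4132 = 4132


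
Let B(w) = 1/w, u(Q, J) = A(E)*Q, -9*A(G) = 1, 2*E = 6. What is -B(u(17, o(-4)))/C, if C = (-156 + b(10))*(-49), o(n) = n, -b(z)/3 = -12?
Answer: 3/33320 ≈ 9.0036e-5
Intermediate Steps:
E = 3 (E = (½)*6 = 3)
A(G) = -⅑ (A(G) = -⅑*1 = -⅑)
b(z) = 36 (b(z) = -3*(-12) = 36)
u(Q, J) = -Q/9
C = 5880 (C = (-156 + 36)*(-49) = -120*(-49) = 5880)
-B(u(17, o(-4)))/C = -1/(((-⅑*17))*5880) = -1/((-17/9)*5880) = -(-9)/(17*5880) = -1*(-3/33320) = 3/33320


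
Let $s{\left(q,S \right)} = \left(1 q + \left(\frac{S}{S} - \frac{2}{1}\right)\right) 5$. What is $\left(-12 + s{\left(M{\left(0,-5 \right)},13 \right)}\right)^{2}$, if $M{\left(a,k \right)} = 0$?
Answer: $289$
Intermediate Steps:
$s{\left(q,S \right)} = -5 + 5 q$ ($s{\left(q,S \right)} = \left(q + \left(1 - 2\right)\right) 5 = \left(q - 1\right) 5 = \left(-1 + q\right) 5 = -5 + 5 q$)
$\left(-12 + s{\left(M{\left(0,-5 \right)},13 \right)}\right)^{2} = \left(-12 + \left(-5 + 5 \cdot 0\right)\right)^{2} = \left(-12 + \left(-5 + 0\right)\right)^{2} = \left(-12 - 5\right)^{2} = \left(-17\right)^{2} = 289$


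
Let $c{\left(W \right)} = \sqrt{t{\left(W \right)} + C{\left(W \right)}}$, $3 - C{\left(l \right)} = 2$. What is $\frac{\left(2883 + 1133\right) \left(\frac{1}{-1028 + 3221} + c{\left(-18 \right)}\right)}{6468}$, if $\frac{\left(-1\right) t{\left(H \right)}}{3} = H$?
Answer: $\frac{1004}{3546081} + \frac{1004 \sqrt{55}}{1617} \approx 4.605$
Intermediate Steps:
$t{\left(H \right)} = - 3 H$
$C{\left(l \right)} = 1$ ($C{\left(l \right)} = 3 - 2 = 1$)
$c{\left(W \right)} = \sqrt{1 - 3 W}$ ($c{\left(W \right)} = \sqrt{- 3 W + 1} = \sqrt{1 - 3 W}$)
$\frac{\left(2883 + 1133\right) \left(\frac{1}{-1028 + 3221} + c{\left(-18 \right)}\right)}{6468} = \frac{\left(2883 + 1133\right) \left(\frac{1}{-1028 + 3221} + \sqrt{1 - -54}\right)}{6468} = 4016 \left(\frac{1}{2193} + \sqrt{1 + 54}\right) \frac{1}{6468} = 4016 \left(\frac{1}{2193} + \sqrt{55}\right) \frac{1}{6468} = \left(\frac{4016}{2193} + 4016 \sqrt{55}\right) \frac{1}{6468} = \frac{1004}{3546081} + \frac{1004 \sqrt{55}}{1617}$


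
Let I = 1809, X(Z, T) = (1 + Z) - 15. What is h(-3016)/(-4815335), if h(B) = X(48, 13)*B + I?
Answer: 20147/963067 ≈ 0.020920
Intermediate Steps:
X(Z, T) = -14 + Z
h(B) = 1809 + 34*B (h(B) = (-14 + 48)*B + 1809 = 34*B + 1809 = 1809 + 34*B)
h(-3016)/(-4815335) = (1809 + 34*(-3016))/(-4815335) = (1809 - 102544)*(-1/4815335) = -100735*(-1/4815335) = 20147/963067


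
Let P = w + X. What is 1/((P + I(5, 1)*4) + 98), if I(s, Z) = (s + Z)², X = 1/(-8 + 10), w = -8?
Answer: 2/469 ≈ 0.0042644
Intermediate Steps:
X = ½ (X = 1/2 = ½ ≈ 0.50000)
I(s, Z) = (Z + s)²
P = -15/2 (P = -8 + ½ = -15/2 ≈ -7.5000)
1/((P + I(5, 1)*4) + 98) = 1/((-15/2 + (1 + 5)²*4) + 98) = 1/((-15/2 + 6²*4) + 98) = 1/((-15/2 + 36*4) + 98) = 1/((-15/2 + 144) + 98) = 1/(273/2 + 98) = 1/(469/2) = 2/469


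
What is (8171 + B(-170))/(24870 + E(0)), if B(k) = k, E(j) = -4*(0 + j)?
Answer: 2667/8290 ≈ 0.32171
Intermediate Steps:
E(j) = -4*j
(8171 + B(-170))/(24870 + E(0)) = (8171 - 170)/(24870 - 4*0) = 8001/(24870 + 0) = 8001/24870 = 8001*(1/24870) = 2667/8290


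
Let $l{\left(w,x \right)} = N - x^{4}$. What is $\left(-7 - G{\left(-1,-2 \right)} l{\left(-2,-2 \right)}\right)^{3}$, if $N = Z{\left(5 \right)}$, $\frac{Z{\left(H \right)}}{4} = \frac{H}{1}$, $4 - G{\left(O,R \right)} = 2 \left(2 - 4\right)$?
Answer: $-59319$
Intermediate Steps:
$G{\left(O,R \right)} = 8$ ($G{\left(O,R \right)} = 4 - 2 \left(2 - 4\right) = 4 - 2 \left(-2\right) = 4 - -4 = 4 + 4 = 8$)
$Z{\left(H \right)} = 4 H$ ($Z{\left(H \right)} = 4 \frac{H}{1} = 4 H 1 = 4 H$)
$N = 20$ ($N = 4 \cdot 5 = 20$)
$l{\left(w,x \right)} = 20 - x^{4}$
$\left(-7 - G{\left(-1,-2 \right)} l{\left(-2,-2 \right)}\right)^{3} = \left(-7 - 8 \left(20 - \left(-2\right)^{4}\right)\right)^{3} = \left(-7 - 8 \left(20 - 16\right)\right)^{3} = \left(-7 - 8 \cdot 4\right)^{3} = \left(-7 - 32\right)^{3} = \left(-39\right)^{3} = -59319$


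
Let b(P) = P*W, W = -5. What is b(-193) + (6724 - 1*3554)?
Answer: 4135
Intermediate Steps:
b(P) = -5*P (b(P) = P*(-5) = -5*P)
b(-193) + (6724 - 1*3554) = -5*(-193) + (6724 - 1*3554) = 965 + (6724 - 3554) = 965 + 3170 = 4135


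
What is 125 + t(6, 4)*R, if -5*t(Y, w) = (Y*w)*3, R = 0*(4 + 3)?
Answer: 125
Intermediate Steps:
R = 0 (R = 0*7 = 0)
t(Y, w) = -3*Y*w/5 (t(Y, w) = -Y*w*3/5 = -3*Y*w/5)
125 + t(6, 4)*R = 125 - ⅗*6*4*0 = 125 - 72/5*0 = 125 + 0 = 125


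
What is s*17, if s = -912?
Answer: -15504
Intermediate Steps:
s*17 = -912*17 = -15504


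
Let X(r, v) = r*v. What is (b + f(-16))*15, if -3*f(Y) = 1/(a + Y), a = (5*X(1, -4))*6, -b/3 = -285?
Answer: 1744205/136 ≈ 12825.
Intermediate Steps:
b = 855 (b = -3*(-285) = 855)
a = -120 (a = (5*(1*(-4)))*6 = (5*(-4))*6 = -20*6 = -120)
f(Y) = -1/(3*(-120 + Y))
(b + f(-16))*15 = (855 - 1/(-360 + 3*(-16)))*15 = (855 - 1/(-360 - 48))*15 = (855 - 1/(-408))*15 = (855 - 1*(-1/408))*15 = (855 + 1/408)*15 = (348841/408)*15 = 1744205/136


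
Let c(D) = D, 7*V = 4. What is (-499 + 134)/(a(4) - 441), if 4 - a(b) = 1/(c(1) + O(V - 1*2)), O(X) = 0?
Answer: ⅚ ≈ 0.83333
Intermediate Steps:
V = 4/7 (V = (⅐)*4 = 4/7 ≈ 0.57143)
a(b) = 3 (a(b) = 4 - 1/(1 + 0) = 4 - 1/1 = 4 - 1*1 = 4 - 1 = 3)
(-499 + 134)/(a(4) - 441) = (-499 + 134)/(3 - 441) = -365/(-438) = -365*(-1/438) = ⅚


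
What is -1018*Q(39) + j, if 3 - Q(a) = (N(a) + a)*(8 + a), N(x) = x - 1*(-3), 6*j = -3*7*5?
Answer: 7744909/2 ≈ 3.8725e+6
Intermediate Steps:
j = -35/2 (j = (-3*7*5)/6 = (-21*5)/6 = (⅙)*(-105) = -35/2 ≈ -17.500)
N(x) = 3 + x (N(x) = x + 3 = 3 + x)
Q(a) = 3 - (3 + 2*a)*(8 + a) (Q(a) = 3 - ((3 + a) + a)*(8 + a) = 3 - (3 + 2*a)*(8 + a))
-1018*Q(39) + j = -1018*(-21 - 19*39 - 2*39²) - 35/2 = -1018*(-21 - 741 - 2*1521) - 35/2 = -1018*(-21 - 741 - 3042) - 35/2 = -1018*(-3804) - 35/2 = 3872472 - 35/2 = 7744909/2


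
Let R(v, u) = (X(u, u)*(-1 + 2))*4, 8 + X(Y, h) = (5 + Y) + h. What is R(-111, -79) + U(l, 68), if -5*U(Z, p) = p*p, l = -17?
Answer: -7844/5 ≈ -1568.8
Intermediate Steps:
X(Y, h) = -3 + Y + h (X(Y, h) = -8 + ((5 + Y) + h) = -8 + (5 + Y + h) = -3 + Y + h)
U(Z, p) = -p**2/5 (U(Z, p) = -p*p/5 = -p**2/5)
R(v, u) = -12 + 8*u (R(v, u) = ((-3 + u + u)*(-1 + 2))*4 = ((-3 + 2*u)*1)*4 = (-3 + 2*u)*4 = -12 + 8*u)
R(-111, -79) + U(l, 68) = (-12 + 8*(-79)) - 1/5*68**2 = (-12 - 632) - 1/5*4624 = -644 - 4624/5 = -7844/5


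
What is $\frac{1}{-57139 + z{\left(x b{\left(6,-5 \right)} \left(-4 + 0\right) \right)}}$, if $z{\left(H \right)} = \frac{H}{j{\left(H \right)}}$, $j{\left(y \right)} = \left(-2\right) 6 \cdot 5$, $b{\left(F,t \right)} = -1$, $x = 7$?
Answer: $- \frac{15}{857092} \approx -1.7501 \cdot 10^{-5}$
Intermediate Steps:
$j{\left(y \right)} = -60$ ($j{\left(y \right)} = \left(-12\right) 5 = -60$)
$z{\left(H \right)} = - \frac{H}{60}$ ($z{\left(H \right)} = \frac{H}{-60} = H \left(- \frac{1}{60}\right) = - \frac{H}{60}$)
$\frac{1}{-57139 + z{\left(x b{\left(6,-5 \right)} \left(-4 + 0\right) \right)}} = \frac{1}{-57139 - \frac{7 \left(-1\right) \left(-4 + 0\right)}{60}} = \frac{1}{-57139 - \frac{\left(-7\right) \left(-4\right)}{60}} = \frac{1}{-57139 - \frac{7}{15}} = \frac{1}{- \frac{857092}{15}} = - \frac{15}{857092}$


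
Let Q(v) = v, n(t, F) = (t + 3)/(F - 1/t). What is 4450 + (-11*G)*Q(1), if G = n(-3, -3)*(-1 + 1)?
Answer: 4450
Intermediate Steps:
n(t, F) = (3 + t)/(F - 1/t)
G = 0 (G = (-3*(3 - 3)/(-1 - 3*(-3)))*(-1 + 1) = -3*0/(-1 + 9)*0 = -3*0/8*0 = -3*⅛*0*0 = 0*0 = 0)
4450 + (-11*G)*Q(1) = 4450 - 11*0*1 = 4450 + 0*1 = 4450 + 0 = 4450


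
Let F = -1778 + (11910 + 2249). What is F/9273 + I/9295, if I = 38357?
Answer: 14265632/2611895 ≈ 5.4618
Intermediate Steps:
F = 12381 (F = -1778 + 14159 = 12381)
F/9273 + I/9295 = 12381/9273 + 38357/9295 = 12381*(1/9273) + 38357*(1/9295) = 4127/3091 + 3487/845 = 14265632/2611895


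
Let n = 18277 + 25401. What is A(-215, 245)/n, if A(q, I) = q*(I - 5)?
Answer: -25800/21839 ≈ -1.1814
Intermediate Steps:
n = 43678
A(q, I) = q*(-5 + I)
A(-215, 245)/n = -215*(-5 + 245)/43678 = -215*240*(1/43678) = -51600*1/43678 = -25800/21839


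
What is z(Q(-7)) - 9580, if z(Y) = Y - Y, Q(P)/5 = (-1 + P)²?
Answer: -9580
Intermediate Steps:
Q(P) = 5*(-1 + P)²
z(Y) = 0
z(Q(-7)) - 9580 = 0 - 9580 = -9580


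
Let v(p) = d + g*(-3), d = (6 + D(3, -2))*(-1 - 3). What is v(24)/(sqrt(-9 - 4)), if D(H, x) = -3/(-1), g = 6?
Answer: 54*I*sqrt(13)/13 ≈ 14.977*I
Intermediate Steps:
D(H, x) = 3 (D(H, x) = -3*(-1) = 3)
d = -36 (d = (6 + 3)*(-1 - 3) = 9*(-4) = -36)
v(p) = -54 (v(p) = -36 + 6*(-3) = -36 - 18 = -54)
v(24)/(sqrt(-9 - 4)) = -54/sqrt(-9 - 4) = -54/sqrt(-13) = -54/(I*sqrt(13)) = -I*sqrt(13)/13*(-54) = 54*I*sqrt(13)/13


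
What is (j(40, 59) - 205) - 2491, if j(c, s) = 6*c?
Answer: -2456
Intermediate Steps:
(j(40, 59) - 205) - 2491 = (6*40 - 205) - 2491 = (240 - 205) - 2491 = 35 - 2491 = -2456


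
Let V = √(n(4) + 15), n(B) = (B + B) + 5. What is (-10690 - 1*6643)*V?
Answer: -34666*√7 ≈ -91718.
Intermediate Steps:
n(B) = 5 + 2*B (n(B) = 2*B + 5 = 5 + 2*B)
V = 2*√7 (V = √((5 + 2*4) + 15) = √((5 + 8) + 15) = √(13 + 15) = √28 = 2*√7 ≈ 5.2915)
(-10690 - 1*6643)*V = (-10690 - 1*6643)*(2*√7) = (-10690 - 6643)*(2*√7) = -34666*√7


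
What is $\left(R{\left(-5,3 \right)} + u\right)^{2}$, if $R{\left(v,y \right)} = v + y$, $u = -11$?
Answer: $169$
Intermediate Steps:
$\left(R{\left(-5,3 \right)} + u\right)^{2} = \left(\left(-5 + 3\right) - 11\right)^{2} = \left(-2 - 11\right)^{2} = \left(-13\right)^{2} = 169$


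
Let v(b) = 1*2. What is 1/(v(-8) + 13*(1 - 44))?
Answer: -1/557 ≈ -0.0017953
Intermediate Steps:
v(b) = 2
1/(v(-8) + 13*(1 - 44)) = 1/(2 + 13*(1 - 44)) = 1/(2 + 13*(-43)) = 1/(2 - 559) = 1/(-557) = -1/557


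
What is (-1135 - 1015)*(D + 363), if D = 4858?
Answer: -11225150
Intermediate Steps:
(-1135 - 1015)*(D + 363) = (-1135 - 1015)*(4858 + 363) = -2150*5221 = -11225150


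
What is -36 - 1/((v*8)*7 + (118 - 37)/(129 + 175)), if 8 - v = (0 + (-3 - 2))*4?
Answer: -17163412/476753 ≈ -36.001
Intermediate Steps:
v = 28 (v = 8 - (0 + (-3 - 2))*4 = 8 - (0 - 5)*4 = 8 - (-5)*4 = 8 - 1*(-20) = 8 + 20 = 28)
-36 - 1/((v*8)*7 + (118 - 37)/(129 + 175)) = -36 - 1/((28*8)*7 + (118 - 37)/(129 + 175)) = -36 - 1/(224*7 + 81/304) = -36 - 1/(1568 + 81*(1/304)) = -36 - 1/(1568 + 81/304) = -36 - 1/476753/304 = -36 - 1*304/476753 = -36 - 304/476753 = -17163412/476753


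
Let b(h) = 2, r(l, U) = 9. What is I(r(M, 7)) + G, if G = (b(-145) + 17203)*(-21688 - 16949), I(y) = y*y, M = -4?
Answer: -664749504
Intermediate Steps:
I(y) = y²
G = -664749585 (G = (2 + 17203)*(-21688 - 16949) = 17205*(-38637) = -664749585)
I(r(M, 7)) + G = 9² - 664749585 = 81 - 664749585 = -664749504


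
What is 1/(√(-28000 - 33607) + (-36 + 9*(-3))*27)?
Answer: -243/422144 - I*√61607/2955008 ≈ -0.00057563 - 8.3996e-5*I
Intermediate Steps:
1/(√(-28000 - 33607) + (-36 + 9*(-3))*27) = 1/(√(-61607) + (-36 - 27)*27) = 1/(I*√61607 - 63*27) = 1/(I*√61607 - 1701) = 1/(-1701 + I*√61607)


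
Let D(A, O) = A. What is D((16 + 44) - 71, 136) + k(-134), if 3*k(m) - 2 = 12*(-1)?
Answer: -43/3 ≈ -14.333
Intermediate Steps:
k(m) = -10/3 (k(m) = ⅔ + (12*(-1))/3 = ⅔ + (⅓)*(-12) = ⅔ - 4 = -10/3)
D((16 + 44) - 71, 136) + k(-134) = ((16 + 44) - 71) - 10/3 = (60 - 71) - 10/3 = -11 - 10/3 = -43/3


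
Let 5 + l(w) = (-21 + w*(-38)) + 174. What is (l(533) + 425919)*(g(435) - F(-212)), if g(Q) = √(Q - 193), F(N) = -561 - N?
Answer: 141628737 + 4463943*√2 ≈ 1.4794e+8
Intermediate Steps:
g(Q) = √(-193 + Q)
l(w) = 148 - 38*w (l(w) = -5 + ((-21 + w*(-38)) + 174) = -5 + ((-21 - 38*w) + 174) = -5 + (153 - 38*w) = 148 - 38*w)
(l(533) + 425919)*(g(435) - F(-212)) = ((148 - 38*533) + 425919)*(√(-193 + 435) - (-561 - 1*(-212))) = ((148 - 20254) + 425919)*(√242 - (-561 + 212)) = (-20106 + 425919)*(11*√2 - 1*(-349)) = 405813*(11*√2 + 349) = 405813*(349 + 11*√2) = 141628737 + 4463943*√2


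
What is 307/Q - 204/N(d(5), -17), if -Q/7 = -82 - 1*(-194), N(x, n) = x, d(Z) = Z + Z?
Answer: -81503/3920 ≈ -20.792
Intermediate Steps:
d(Z) = 2*Z
Q = -784 (Q = -7*(-82 - 1*(-194)) = -7*(-82 + 194) = -7*112 = -784)
307/Q - 204/N(d(5), -17) = 307/(-784) - 204/(2*5) = 307*(-1/784) - 204/10 = -307/784 - 204*⅒ = -307/784 - 102/5 = -81503/3920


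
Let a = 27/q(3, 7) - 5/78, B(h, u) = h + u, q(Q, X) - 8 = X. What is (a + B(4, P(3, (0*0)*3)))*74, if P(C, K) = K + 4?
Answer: 140489/195 ≈ 720.46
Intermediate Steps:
q(Q, X) = 8 + X
P(C, K) = 4 + K
a = 677/390 (a = 27/(8 + 7) - 5/78 = 27/15 - 5*1/78 = 27*(1/15) - 5/78 = 9/5 - 5/78 = 677/390 ≈ 1.7359)
(a + B(4, P(3, (0*0)*3)))*74 = (677/390 + (4 + (4 + (0*0)*3)))*74 = (677/390 + (4 + (4 + 0*3)))*74 = (677/390 + (4 + (4 + 0)))*74 = (677/390 + (4 + 4))*74 = (677/390 + 8)*74 = (3797/390)*74 = 140489/195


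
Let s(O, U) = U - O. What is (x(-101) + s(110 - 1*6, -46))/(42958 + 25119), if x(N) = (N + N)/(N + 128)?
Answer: -4252/1838079 ≈ -0.0023133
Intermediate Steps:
x(N) = 2*N/(128 + N) (x(N) = (2*N)/(128 + N) = 2*N/(128 + N))
(x(-101) + s(110 - 1*6, -46))/(42958 + 25119) = (2*(-101)/(128 - 101) + (-46 - (110 - 1*6)))/(42958 + 25119) = (2*(-101)/27 + (-46 - (110 - 6)))/68077 = (2*(-101)*(1/27) + (-46 - 1*104))*(1/68077) = (-202/27 + (-46 - 104))*(1/68077) = (-202/27 - 150)*(1/68077) = -4252/27*1/68077 = -4252/1838079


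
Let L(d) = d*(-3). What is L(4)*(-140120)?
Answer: 1681440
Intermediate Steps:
L(d) = -3*d
L(4)*(-140120) = -3*4*(-140120) = -12*(-140120) = 1681440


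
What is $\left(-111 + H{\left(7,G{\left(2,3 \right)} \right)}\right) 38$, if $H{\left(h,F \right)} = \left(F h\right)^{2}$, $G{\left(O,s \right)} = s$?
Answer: $12540$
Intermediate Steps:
$H{\left(h,F \right)} = F^{2} h^{2}$
$\left(-111 + H{\left(7,G{\left(2,3 \right)} \right)}\right) 38 = \left(-111 + 3^{2} \cdot 7^{2}\right) 38 = \left(-111 + 9 \cdot 49\right) 38 = \left(-111 + 441\right) 38 = 330 \cdot 38 = 12540$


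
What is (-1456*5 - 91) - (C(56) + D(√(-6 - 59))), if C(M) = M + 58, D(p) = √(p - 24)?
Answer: -7485 - √(-24 + I*√65) ≈ -7485.8 - 4.9658*I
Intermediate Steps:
D(p) = √(-24 + p)
C(M) = 58 + M
(-1456*5 - 91) - (C(56) + D(√(-6 - 59))) = (-1456*5 - 91) - ((58 + 56) + √(-24 + √(-6 - 59))) = (-112*65 - 91) - (114 + √(-24 + √(-65))) = (-7280 - 91) - (114 + √(-24 + I*√65)) = -7371 + (-114 - √(-24 + I*√65)) = -7485 - √(-24 + I*√65)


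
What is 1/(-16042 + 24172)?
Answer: 1/8130 ≈ 0.00012300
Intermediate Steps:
1/(-16042 + 24172) = 1/8130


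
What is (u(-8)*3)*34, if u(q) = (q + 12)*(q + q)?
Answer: -6528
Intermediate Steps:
u(q) = 2*q*(12 + q) (u(q) = (12 + q)*(2*q) = 2*q*(12 + q))
(u(-8)*3)*34 = ((2*(-8)*(12 - 8))*3)*34 = ((2*(-8)*4)*3)*34 = -64*3*34 = -192*34 = -6528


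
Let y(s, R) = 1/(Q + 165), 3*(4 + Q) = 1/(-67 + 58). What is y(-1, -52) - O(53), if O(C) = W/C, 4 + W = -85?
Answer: 7325/4346 ≈ 1.6855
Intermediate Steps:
W = -89 (W = -4 - 85 = -89)
Q = -109/27 (Q = -4 + 1/(3*(-67 + 58)) = -4 + (⅓)/(-9) = -4 + (⅓)*(-⅑) = -4 - 1/27 = -109/27 ≈ -4.0370)
O(C) = -89/C
y(s, R) = 27/4346 (y(s, R) = 1/(-109/27 + 165) = 1/(4346/27) = 27/4346)
y(-1, -52) - O(53) = 27/4346 - (-89)/53 = 27/4346 - 1*(-89/53) = 27/4346 + 89/53 = 7325/4346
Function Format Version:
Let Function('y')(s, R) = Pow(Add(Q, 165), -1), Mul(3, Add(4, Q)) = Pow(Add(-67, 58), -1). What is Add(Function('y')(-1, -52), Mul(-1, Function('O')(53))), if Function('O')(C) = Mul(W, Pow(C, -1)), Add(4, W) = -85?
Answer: Rational(7325, 4346) ≈ 1.6855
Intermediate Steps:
W = -89 (W = Add(-4, -85) = -89)
Q = Rational(-109, 27) (Q = Add(-4, Mul(Rational(1, 3), Pow(Add(-67, 58), -1))) = Add(-4, Mul(Rational(1, 3), Pow(-9, -1))) = Add(-4, Mul(Rational(1, 3), Rational(-1, 9))) = Add(-4, Rational(-1, 27)) = Rational(-109, 27) ≈ -4.0370)
Function('O')(C) = Mul(-89, Pow(C, -1))
Function('y')(s, R) = Rational(27, 4346) (Function('y')(s, R) = Pow(Add(Rational(-109, 27), 165), -1) = Pow(Rational(4346, 27), -1) = Rational(27, 4346))
Add(Function('y')(-1, -52), Mul(-1, Function('O')(53))) = Add(Rational(27, 4346), Mul(-1, Mul(-89, Pow(53, -1)))) = Add(Rational(27, 4346), Mul(-1, Mul(-89, Rational(1, 53)))) = Add(Rational(27, 4346), Mul(-1, Rational(-89, 53))) = Add(Rational(27, 4346), Rational(89, 53)) = Rational(7325, 4346)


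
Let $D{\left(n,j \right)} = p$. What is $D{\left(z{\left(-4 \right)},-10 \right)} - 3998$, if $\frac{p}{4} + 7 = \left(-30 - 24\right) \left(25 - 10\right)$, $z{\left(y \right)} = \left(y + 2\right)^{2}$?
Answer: $-7266$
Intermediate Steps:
$z{\left(y \right)} = \left(2 + y\right)^{2}$
$p = -3268$ ($p = -28 + 4 \left(-30 - 24\right) \left(25 - 10\right) = -28 + 4 \left(\left(-54\right) 15\right) = -28 + 4 \left(-810\right) = -28 - 3240 = -3268$)
$D{\left(n,j \right)} = -3268$
$D{\left(z{\left(-4 \right)},-10 \right)} - 3998 = -3268 - 3998 = -7266$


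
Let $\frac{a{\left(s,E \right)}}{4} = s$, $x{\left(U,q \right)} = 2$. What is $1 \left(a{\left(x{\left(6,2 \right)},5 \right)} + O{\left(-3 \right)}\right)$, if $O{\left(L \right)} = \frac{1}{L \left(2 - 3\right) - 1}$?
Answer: $\frac{17}{2} \approx 8.5$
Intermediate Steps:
$a{\left(s,E \right)} = 4 s$
$O{\left(L \right)} = \frac{1}{-1 - L}$ ($O{\left(L \right)} = \frac{1}{L \left(-1\right) - 1} = \frac{1}{- L - 1} = \frac{1}{-1 - L}$)
$1 \left(a{\left(x{\left(6,2 \right)},5 \right)} + O{\left(-3 \right)}\right) = 1 \left(4 \cdot 2 - \frac{1}{1 - 3}\right) = 1 \left(8 - \frac{1}{-2}\right) = 1 \left(8 - - \frac{1}{2}\right) = 1 \left(8 + \frac{1}{2}\right) = 1 \cdot \frac{17}{2} = \frac{17}{2}$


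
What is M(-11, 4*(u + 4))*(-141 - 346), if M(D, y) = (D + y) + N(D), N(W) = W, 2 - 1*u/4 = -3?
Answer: -36038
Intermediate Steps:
u = 20 (u = 8 - 4*(-3) = 8 + 12 = 20)
M(D, y) = y + 2*D (M(D, y) = (D + y) + D = y + 2*D)
M(-11, 4*(u + 4))*(-141 - 346) = (4*(20 + 4) + 2*(-11))*(-141 - 346) = (4*24 - 22)*(-487) = (96 - 22)*(-487) = 74*(-487) = -36038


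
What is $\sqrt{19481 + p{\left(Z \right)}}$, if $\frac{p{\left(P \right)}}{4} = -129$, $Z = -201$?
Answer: $\sqrt{18965} \approx 137.71$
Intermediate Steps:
$p{\left(P \right)} = -516$ ($p{\left(P \right)} = 4 \left(-129\right) = -516$)
$\sqrt{19481 + p{\left(Z \right)}} = \sqrt{19481 - 516} = \sqrt{18965}$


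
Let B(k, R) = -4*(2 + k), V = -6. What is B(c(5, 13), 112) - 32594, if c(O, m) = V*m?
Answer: -32290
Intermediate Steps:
c(O, m) = -6*m
B(k, R) = -8 - 4*k
B(c(5, 13), 112) - 32594 = (-8 - (-24)*13) - 32594 = (-8 - 4*(-78)) - 32594 = (-8 + 312) - 32594 = 304 - 32594 = -32290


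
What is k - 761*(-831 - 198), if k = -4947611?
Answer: -4164542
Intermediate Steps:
k - 761*(-831 - 198) = -4947611 - 761*(-831 - 198) = -4947611 - 761*(-1029) = -4947611 + 783069 = -4164542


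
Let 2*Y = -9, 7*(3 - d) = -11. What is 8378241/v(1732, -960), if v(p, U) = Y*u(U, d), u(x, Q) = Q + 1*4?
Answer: -19549229/90 ≈ -2.1721e+5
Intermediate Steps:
d = 32/7 (d = 3 - ⅐*(-11) = 3 + 11/7 = 32/7 ≈ 4.5714)
Y = -9/2 (Y = (½)*(-9) = -9/2 ≈ -4.5000)
u(x, Q) = 4 + Q (u(x, Q) = Q + 4 = 4 + Q)
v(p, U) = -270/7 (v(p, U) = -9*(4 + 32/7)/2 = -9/2*60/7 = -270/7)
8378241/v(1732, -960) = 8378241/(-270/7) = 8378241*(-7/270) = -19549229/90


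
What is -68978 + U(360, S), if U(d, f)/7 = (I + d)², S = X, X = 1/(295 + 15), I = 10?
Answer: 889322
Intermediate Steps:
X = 1/310 ≈ 0.0032258
S = 1/310 ≈ 0.0032258
U(d, f) = 7*(10 + d)²
-68978 + U(360, S) = -68978 + 7*(10 + 360)² = -68978 + 7*370² = -68978 + 7*136900 = -68978 + 958300 = 889322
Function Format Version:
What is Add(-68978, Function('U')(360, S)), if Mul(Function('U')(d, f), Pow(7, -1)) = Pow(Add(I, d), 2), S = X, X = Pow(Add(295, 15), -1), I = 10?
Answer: 889322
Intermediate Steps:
X = Rational(1, 310) (X = Pow(310, -1) = Rational(1, 310) ≈ 0.0032258)
S = Rational(1, 310) ≈ 0.0032258
Function('U')(d, f) = Mul(7, Pow(Add(10, d), 2))
Add(-68978, Function('U')(360, S)) = Add(-68978, Mul(7, Pow(Add(10, 360), 2))) = Add(-68978, Mul(7, Pow(370, 2))) = Add(-68978, Mul(7, 136900)) = Add(-68978, 958300) = 889322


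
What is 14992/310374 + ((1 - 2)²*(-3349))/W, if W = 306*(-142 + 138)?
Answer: 3456839/1241496 ≈ 2.7844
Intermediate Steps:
W = -1224 (W = 306*(-4) = -1224)
14992/310374 + ((1 - 2)²*(-3349))/W = 14992/310374 + ((1 - 2)²*(-3349))/(-1224) = 14992*(1/310374) + ((-1)²*(-3349))*(-1/1224) = 7496/155187 + (1*(-3349))*(-1/1224) = 7496/155187 - 3349*(-1/1224) = 7496/155187 + 197/72 = 3456839/1241496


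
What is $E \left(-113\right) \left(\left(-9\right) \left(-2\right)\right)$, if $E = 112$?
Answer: $-227808$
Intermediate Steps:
$E \left(-113\right) \left(\left(-9\right) \left(-2\right)\right) = 112 \left(-113\right) \left(\left(-9\right) \left(-2\right)\right) = \left(-12656\right) 18 = -227808$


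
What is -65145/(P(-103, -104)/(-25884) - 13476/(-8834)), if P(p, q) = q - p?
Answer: -7448003616060/174410809 ≈ -42704.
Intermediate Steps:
-65145/(P(-103, -104)/(-25884) - 13476/(-8834)) = -65145/((-104 - 1*(-103))/(-25884) - 13476/(-8834)) = -65145/((-104 + 103)*(-1/25884) - 13476*(-1/8834)) = -65145/(-1*(-1/25884) + 6738/4417) = -65145/(1/25884 + 6738/4417) = -65145/174410809/114329628 = -65145*114329628/174410809 = -7448003616060/174410809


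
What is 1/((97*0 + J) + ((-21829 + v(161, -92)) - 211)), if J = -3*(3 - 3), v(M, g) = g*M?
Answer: -1/36852 ≈ -2.7136e-5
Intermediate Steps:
v(M, g) = M*g
J = 0 (J = -3*0 = 0)
1/((97*0 + J) + ((-21829 + v(161, -92)) - 211)) = 1/((97*0 + 0) + ((-21829 + 161*(-92)) - 211)) = 1/((0 + 0) + ((-21829 - 14812) - 211)) = 1/(0 + (-36641 - 211)) = 1/(0 - 36852) = 1/(-36852) = -1/36852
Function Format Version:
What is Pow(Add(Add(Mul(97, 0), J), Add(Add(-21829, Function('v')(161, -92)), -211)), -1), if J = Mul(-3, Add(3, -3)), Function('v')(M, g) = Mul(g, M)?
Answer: Rational(-1, 36852) ≈ -2.7136e-5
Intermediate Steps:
Function('v')(M, g) = Mul(M, g)
J = 0 (J = Mul(-3, 0) = 0)
Pow(Add(Add(Mul(97, 0), J), Add(Add(-21829, Function('v')(161, -92)), -211)), -1) = Pow(Add(Add(Mul(97, 0), 0), Add(Add(-21829, Mul(161, -92)), -211)), -1) = Pow(Add(Add(0, 0), Add(Add(-21829, -14812), -211)), -1) = Pow(Add(0, Add(-36641, -211)), -1) = Pow(Add(0, -36852), -1) = Pow(-36852, -1) = Rational(-1, 36852)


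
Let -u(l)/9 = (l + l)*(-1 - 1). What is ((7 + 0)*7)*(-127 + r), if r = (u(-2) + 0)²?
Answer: 247793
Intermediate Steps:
u(l) = 36*l (u(l) = -9*(l + l)*(-1 - 1) = -9*2*l*(-2) = -(-36)*l = 36*l)
r = 5184 (r = (36*(-2) + 0)² = (-72 + 0)² = (-72)² = 5184)
((7 + 0)*7)*(-127 + r) = ((7 + 0)*7)*(-127 + 5184) = (7*7)*5057 = 49*5057 = 247793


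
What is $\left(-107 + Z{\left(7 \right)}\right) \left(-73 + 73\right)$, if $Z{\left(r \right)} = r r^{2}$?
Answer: $0$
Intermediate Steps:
$Z{\left(r \right)} = r^{3}$
$\left(-107 + Z{\left(7 \right)}\right) \left(-73 + 73\right) = \left(-107 + 7^{3}\right) \left(-73 + 73\right) = \left(-107 + 343\right) 0 = 236 \cdot 0 = 0$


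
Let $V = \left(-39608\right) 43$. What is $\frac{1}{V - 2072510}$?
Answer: $- \frac{1}{3775654} \approx -2.6485 \cdot 10^{-7}$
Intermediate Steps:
$V = -1703144$
$\frac{1}{V - 2072510} = \frac{1}{-1703144 - 2072510} = \frac{1}{-3775654} = - \frac{1}{3775654}$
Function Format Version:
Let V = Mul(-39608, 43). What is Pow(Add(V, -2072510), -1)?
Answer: Rational(-1, 3775654) ≈ -2.6485e-7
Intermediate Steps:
V = -1703144
Pow(Add(V, -2072510), -1) = Pow(Add(-1703144, -2072510), -1) = Pow(-3775654, -1) = Rational(-1, 3775654)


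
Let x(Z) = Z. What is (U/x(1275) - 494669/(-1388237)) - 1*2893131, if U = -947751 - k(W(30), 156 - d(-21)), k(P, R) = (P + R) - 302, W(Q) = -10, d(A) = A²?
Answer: -100434556982048/34705925 ≈ -2.8939e+6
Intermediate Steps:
k(P, R) = -302 + P + R
U = -947154 (U = -947751 - (-302 - 10 + (156 - 1*(-21)²)) = -947751 - (-302 - 10 + (156 - 1*441)) = -947751 - (-302 - 10 + (156 - 441)) = -947751 - (-302 - 10 - 285) = -947751 - 1*(-597) = -947751 + 597 = -947154)
(U/x(1275) - 494669/(-1388237)) - 1*2893131 = (-947154/1275 - 494669/(-1388237)) - 1*2893131 = (-947154*1/1275 - 494669*(-1/1388237)) - 2893131 = (-315718/425 + 494669/1388237) - 2893131 = -25769480873/34705925 - 2893131 = -100434556982048/34705925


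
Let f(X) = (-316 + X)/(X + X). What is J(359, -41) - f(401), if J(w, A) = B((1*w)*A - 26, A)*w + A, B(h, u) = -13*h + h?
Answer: 50944177953/802 ≈ 6.3521e+7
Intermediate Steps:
B(h, u) = -12*h
f(X) = (-316 + X)/(2*X) (f(X) = (-316 + X)/((2*X)) = (-316 + X)*(1/(2*X)) = (-316 + X)/(2*X))
J(w, A) = A + w*(312 - 12*A*w) (J(w, A) = (-12*((1*w)*A - 26))*w + A = (-12*(w*A - 26))*w + A = (-12*(A*w - 26))*w + A = (-12*(-26 + A*w))*w + A = (312 - 12*A*w)*w + A = w*(312 - 12*A*w) + A = A + w*(312 - 12*A*w))
J(359, -41) - f(401) = (-41 + 12*359*(26 - 1*(-41)*359)) - (-316 + 401)/(2*401) = (-41 + 12*359*(26 + 14719)) - 85/(2*401) = (-41 + 12*359*14745) - 1*85/802 = (-41 + 63521460) - 85/802 = 63521419 - 85/802 = 50944177953/802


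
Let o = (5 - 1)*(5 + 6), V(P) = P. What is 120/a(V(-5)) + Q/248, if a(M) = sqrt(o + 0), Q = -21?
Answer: -21/248 + 60*sqrt(11)/11 ≈ 18.006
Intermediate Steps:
o = 44 (o = 4*11 = 44)
a(M) = 2*sqrt(11) (a(M) = sqrt(44 + 0) = sqrt(44) = 2*sqrt(11))
120/a(V(-5)) + Q/248 = 120/((2*sqrt(11))) - 21/248 = 120*(sqrt(11)/22) - 21*1/248 = 60*sqrt(11)/11 - 21/248 = -21/248 + 60*sqrt(11)/11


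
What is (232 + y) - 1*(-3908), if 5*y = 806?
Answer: 21506/5 ≈ 4301.2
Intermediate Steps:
y = 806/5 (y = (1/5)*806 = 806/5 ≈ 161.20)
(232 + y) - 1*(-3908) = (232 + 806/5) - 1*(-3908) = 1966/5 + 3908 = 21506/5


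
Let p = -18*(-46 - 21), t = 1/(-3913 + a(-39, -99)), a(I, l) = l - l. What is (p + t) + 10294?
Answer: 44999499/3913 ≈ 11500.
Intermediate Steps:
a(I, l) = 0
t = -1/3913 (t = 1/(-3913 + 0) = 1/(-3913) = -1/3913 ≈ -0.00025556)
p = 1206 (p = -18*(-67) = 1206)
(p + t) + 10294 = (1206 - 1/3913) + 10294 = 4719077/3913 + 10294 = 44999499/3913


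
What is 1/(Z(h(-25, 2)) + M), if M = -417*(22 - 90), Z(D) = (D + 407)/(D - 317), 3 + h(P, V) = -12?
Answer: 83/2353450 ≈ 3.5267e-5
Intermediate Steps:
h(P, V) = -15 (h(P, V) = -3 - 12 = -15)
Z(D) = (407 + D)/(-317 + D)
M = 28356 (M = -417*(-68) = 28356)
1/(Z(h(-25, 2)) + M) = 1/((407 - 15)/(-317 - 15) + 28356) = 1/(392/(-332) + 28356) = 1/(-1/332*392 + 28356) = 1/(-98/83 + 28356) = 1/(2353450/83) = 83/2353450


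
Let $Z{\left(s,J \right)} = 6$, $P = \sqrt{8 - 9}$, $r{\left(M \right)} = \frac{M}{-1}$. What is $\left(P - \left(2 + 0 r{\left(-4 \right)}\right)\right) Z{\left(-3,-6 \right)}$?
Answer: $-12 + 6 i \approx -12.0 + 6.0 i$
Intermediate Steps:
$r{\left(M \right)} = - M$ ($r{\left(M \right)} = M \left(-1\right) = - M$)
$P = i$ ($P = \sqrt{-1} = i \approx 1.0 i$)
$\left(P - \left(2 + 0 r{\left(-4 \right)}\right)\right) Z{\left(-3,-6 \right)} = \left(i - \left(2 + 0 \left(\left(-1\right) \left(-4\right)\right)\right)\right) 6 = \left(i + \left(-2 + 0 \cdot 4\right)\right) 6 = \left(i + \left(-2 + 0\right)\right) 6 = \left(i - 2\right) 6 = \left(-2 + i\right) 6 = -12 + 6 i$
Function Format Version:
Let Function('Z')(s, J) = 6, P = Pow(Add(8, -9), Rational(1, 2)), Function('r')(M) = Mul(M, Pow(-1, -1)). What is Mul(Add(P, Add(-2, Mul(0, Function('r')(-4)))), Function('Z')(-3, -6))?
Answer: Add(-12, Mul(6, I)) ≈ Add(-12.000, Mul(6.0000, I))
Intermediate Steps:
Function('r')(M) = Mul(-1, M) (Function('r')(M) = Mul(M, -1) = Mul(-1, M))
P = I (P = Pow(-1, Rational(1, 2)) = I ≈ Mul(1.0000, I))
Mul(Add(P, Add(-2, Mul(0, Function('r')(-4)))), Function('Z')(-3, -6)) = Mul(Add(I, Add(-2, Mul(0, Mul(-1, -4)))), 6) = Mul(Add(I, Add(-2, Mul(0, 4))), 6) = Mul(Add(I, Add(-2, 0)), 6) = Mul(Add(I, -2), 6) = Mul(Add(-2, I), 6) = Add(-12, Mul(6, I))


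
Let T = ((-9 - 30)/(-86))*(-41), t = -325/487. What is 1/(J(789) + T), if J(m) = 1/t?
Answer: -27950/561557 ≈ -0.049772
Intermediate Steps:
t = -325/487 (t = -325*1/487 = -325/487 ≈ -0.66735)
T = -1599/86 (T = -1/86*(-39)*(-41) = (39/86)*(-41) = -1599/86 ≈ -18.593)
J(m) = -487/325 (J(m) = 1/(-325/487) = -487/325)
1/(J(789) + T) = 1/(-487/325 - 1599/86) = 1/(-561557/27950) = -27950/561557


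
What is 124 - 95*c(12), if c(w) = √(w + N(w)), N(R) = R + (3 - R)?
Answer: 124 - 95*√15 ≈ -243.93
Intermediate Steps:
N(R) = 3
c(w) = √(3 + w) (c(w) = √(w + 3) = √(3 + w))
124 - 95*c(12) = 124 - 95*√(3 + 12) = 124 - 95*√15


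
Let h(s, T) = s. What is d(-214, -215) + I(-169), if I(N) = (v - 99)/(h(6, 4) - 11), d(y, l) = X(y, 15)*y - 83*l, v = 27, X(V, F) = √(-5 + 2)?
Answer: 89297/5 - 214*I*√3 ≈ 17859.0 - 370.66*I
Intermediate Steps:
X(V, F) = I*√3 (X(V, F) = √(-3) = I*√3)
d(y, l) = -83*l + I*y*√3 (d(y, l) = (I*√3)*y - 83*l = I*y*√3 - 83*l = -83*l + I*y*√3)
I(N) = 72/5 (I(N) = (27 - 99)/(6 - 11) = -72/(-5) = -72*(-⅕) = 72/5)
d(-214, -215) + I(-169) = (-83*(-215) + I*(-214)*√3) + 72/5 = (17845 - 214*I*√3) + 72/5 = 89297/5 - 214*I*√3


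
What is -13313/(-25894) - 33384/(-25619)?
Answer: 109591913/60307126 ≈ 1.8172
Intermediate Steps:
-13313/(-25894) - 33384/(-25619) = -13313*(-1/25894) - 33384*(-1/25619) = 13313/25894 + 33384/25619 = 109591913/60307126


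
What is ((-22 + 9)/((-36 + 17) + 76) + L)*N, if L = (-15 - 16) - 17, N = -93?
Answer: 85219/19 ≈ 4485.2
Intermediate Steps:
L = -48 (L = -31 - 17 = -48)
((-22 + 9)/((-36 + 17) + 76) + L)*N = ((-22 + 9)/((-36 + 17) + 76) - 48)*(-93) = (-13/(-19 + 76) - 48)*(-93) = (-13/57 - 48)*(-93) = -2749/57*(-93) = 85219/19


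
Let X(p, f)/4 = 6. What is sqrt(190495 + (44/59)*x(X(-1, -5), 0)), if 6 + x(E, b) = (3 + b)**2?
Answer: sqrt(663120883)/59 ≈ 436.46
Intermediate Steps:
X(p, f) = 24 (X(p, f) = 4*6 = 24)
x(E, b) = -6 + (3 + b)**2
sqrt(190495 + (44/59)*x(X(-1, -5), 0)) = sqrt(190495 + (44/59)*(-6 + (3 + 0)**2)) = sqrt(190495 + ((1/59)*44)*(-6 + 3**2)) = sqrt(190495 + 44*(-6 + 9)/59) = sqrt(190495 + (44/59)*3) = sqrt(190495 + 132/59) = sqrt(11239337/59) = sqrt(663120883)/59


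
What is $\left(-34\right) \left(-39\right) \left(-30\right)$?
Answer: $-39780$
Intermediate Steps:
$\left(-34\right) \left(-39\right) \left(-30\right) = 1326 \left(-30\right) = -39780$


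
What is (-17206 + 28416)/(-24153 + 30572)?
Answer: 11210/6419 ≈ 1.7464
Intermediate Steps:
(-17206 + 28416)/(-24153 + 30572) = 11210/6419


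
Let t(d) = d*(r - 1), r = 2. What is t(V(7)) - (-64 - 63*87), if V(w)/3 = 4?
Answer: 5557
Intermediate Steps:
V(w) = 12 (V(w) = 3*4 = 12)
t(d) = d (t(d) = d*(2 - 1) = d*1 = d)
t(V(7)) - (-64 - 63*87) = 12 - (-64 - 63*87) = 12 - (-64 - 5481) = 12 - 1*(-5545) = 12 + 5545 = 5557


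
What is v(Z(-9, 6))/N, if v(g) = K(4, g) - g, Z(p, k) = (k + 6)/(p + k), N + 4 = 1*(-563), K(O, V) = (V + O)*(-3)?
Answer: -4/567 ≈ -0.0070547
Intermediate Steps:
K(O, V) = -3*O - 3*V (K(O, V) = (O + V)*(-3) = -3*O - 3*V)
N = -567 (N = -4 + 1*(-563) = -4 - 563 = -567)
Z(p, k) = (6 + k)/(k + p)
v(g) = -12 - 4*g (v(g) = (-3*4 - 3*g) - g = (-12 - 3*g) - g = -12 - 4*g)
v(Z(-9, 6))/N = (-12 - 4*(6 + 6)/(6 - 9))/(-567) = (-12 - 4*12/(-3))*(-1/567) = (-12 - (-4)*12/3)*(-1/567) = (-12 - 4*(-4))*(-1/567) = (-12 + 16)*(-1/567) = 4*(-1/567) = -4/567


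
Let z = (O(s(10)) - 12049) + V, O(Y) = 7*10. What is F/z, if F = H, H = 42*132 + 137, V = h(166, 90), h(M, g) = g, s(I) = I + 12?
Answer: -5681/11889 ≈ -0.47784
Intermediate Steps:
s(I) = 12 + I
O(Y) = 70
V = 90
H = 5681 (H = 5544 + 137 = 5681)
F = 5681
z = -11889 (z = (70 - 12049) + 90 = -11979 + 90 = -11889)
F/z = 5681/(-11889) = 5681*(-1/11889) = -5681/11889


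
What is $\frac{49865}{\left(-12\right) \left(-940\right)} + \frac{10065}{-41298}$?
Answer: $\frac{64859719}{15528048} \approx 4.1769$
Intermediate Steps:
$\frac{49865}{\left(-12\right) \left(-940\right)} + \frac{10065}{-41298} = \frac{49865}{11280} + 10065 \left(- \frac{1}{41298}\right) = 49865 \cdot \frac{1}{11280} - \frac{3355}{13766} = \frac{9973}{2256} - \frac{3355}{13766} = \frac{64859719}{15528048}$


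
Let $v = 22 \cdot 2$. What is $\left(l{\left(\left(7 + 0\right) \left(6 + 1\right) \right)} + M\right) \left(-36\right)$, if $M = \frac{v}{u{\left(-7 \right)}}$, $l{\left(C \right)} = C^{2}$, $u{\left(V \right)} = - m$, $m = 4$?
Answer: $-86040$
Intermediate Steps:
$u{\left(V \right)} = -4$ ($u{\left(V \right)} = \left(-1\right) 4 = -4$)
$v = 44$
$M = -11$ ($M = \frac{44}{-4} = 44 \left(- \frac{1}{4}\right) = -11$)
$\left(l{\left(\left(7 + 0\right) \left(6 + 1\right) \right)} + M\right) \left(-36\right) = \left(\left(\left(7 + 0\right) \left(6 + 1\right)\right)^{2} - 11\right) \left(-36\right) = \left(\left(7 \cdot 7\right)^{2} - 11\right) \left(-36\right) = \left(49^{2} - 11\right) \left(-36\right) = \left(2401 - 11\right) \left(-36\right) = 2390 \left(-36\right) = -86040$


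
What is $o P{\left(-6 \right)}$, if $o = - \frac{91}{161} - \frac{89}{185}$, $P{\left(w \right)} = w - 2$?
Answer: $\frac{35616}{4255} \approx 8.3704$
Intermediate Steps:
$P{\left(w \right)} = -2 + w$ ($P{\left(w \right)} = w - 2 = -2 + w$)
$o = - \frac{4452}{4255}$ ($o = \left(-91\right) \frac{1}{161} - \frac{89}{185} = - \frac{13}{23} - \frac{89}{185} = - \frac{4452}{4255} \approx -1.0463$)
$o P{\left(-6 \right)} = - \frac{4452 \left(-2 - 6\right)}{4255} = \left(- \frac{4452}{4255}\right) \left(-8\right) = \frac{35616}{4255}$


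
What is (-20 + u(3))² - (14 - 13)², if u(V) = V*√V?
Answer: 426 - 120*√3 ≈ 218.15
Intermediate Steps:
u(V) = V^(3/2)
(-20 + u(3))² - (14 - 13)² = (-20 + 3^(3/2))² - (14 - 13)² = (-20 + 3*√3)² - 1*1² = (-20 + 3*√3)² - 1*1 = (-20 + 3*√3)² - 1 = -1 + (-20 + 3*√3)²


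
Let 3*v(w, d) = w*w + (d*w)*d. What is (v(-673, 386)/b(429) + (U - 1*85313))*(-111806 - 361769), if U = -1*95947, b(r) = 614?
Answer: 68463522082975/614 ≈ 1.1150e+11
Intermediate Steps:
v(w, d) = w**2/3 + w*d**2/3 (v(w, d) = (w*w + (d*w)*d)/3 = (w**2 + w*d**2)/3 = w**2/3 + w*d**2/3)
U = -95947
(v(-673, 386)/b(429) + (U - 1*85313))*(-111806 - 361769) = (((1/3)*(-673)*(-673 + 386**2))/614 + (-95947 - 1*85313))*(-111806 - 361769) = (((1/3)*(-673)*(-673 + 148996))*(1/614) + (-95947 - 85313))*(-473575) = (((1/3)*(-673)*148323)*(1/614) - 181260)*(-473575) = (-33273793*1/614 - 181260)*(-473575) = (-33273793/614 - 181260)*(-473575) = -144567433/614*(-473575) = 68463522082975/614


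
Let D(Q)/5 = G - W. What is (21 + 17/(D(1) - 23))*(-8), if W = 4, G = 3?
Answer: -1142/7 ≈ -163.14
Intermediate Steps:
D(Q) = -5 (D(Q) = 5*(3 - 1*4) = 5*(3 - 4) = 5*(-1) = -5)
(21 + 17/(D(1) - 23))*(-8) = (21 + 17/(-5 - 23))*(-8) = (21 + 17/(-28))*(-8) = (21 + 17*(-1/28))*(-8) = (21 - 17/28)*(-8) = (571/28)*(-8) = -1142/7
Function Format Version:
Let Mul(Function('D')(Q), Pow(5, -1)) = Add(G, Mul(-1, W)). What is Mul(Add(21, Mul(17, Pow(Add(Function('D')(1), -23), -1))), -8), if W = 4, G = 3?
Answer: Rational(-1142, 7) ≈ -163.14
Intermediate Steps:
Function('D')(Q) = -5 (Function('D')(Q) = Mul(5, Add(3, Mul(-1, 4))) = Mul(5, Add(3, -4)) = Mul(5, -1) = -5)
Mul(Add(21, Mul(17, Pow(Add(Function('D')(1), -23), -1))), -8) = Mul(Add(21, Mul(17, Pow(Add(-5, -23), -1))), -8) = Mul(Add(21, Mul(17, Pow(-28, -1))), -8) = Mul(Add(21, Mul(17, Rational(-1, 28))), -8) = Mul(Add(21, Rational(-17, 28)), -8) = Mul(Rational(571, 28), -8) = Rational(-1142, 7)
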